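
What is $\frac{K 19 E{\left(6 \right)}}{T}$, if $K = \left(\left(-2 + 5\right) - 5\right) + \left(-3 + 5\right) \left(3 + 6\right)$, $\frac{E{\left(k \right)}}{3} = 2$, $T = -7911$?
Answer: $- \frac{608}{2637} \approx -0.23057$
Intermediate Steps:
$E{\left(k \right)} = 6$ ($E{\left(k \right)} = 3 \cdot 2 = 6$)
$K = 16$ ($K = \left(3 - 5\right) + 2 \cdot 9 = -2 + 18 = 16$)
$\frac{K 19 E{\left(6 \right)}}{T} = \frac{16 \cdot 19 \cdot 6}{-7911} = 304 \cdot 6 \left(- \frac{1}{7911}\right) = 1824 \left(- \frac{1}{7911}\right) = - \frac{608}{2637}$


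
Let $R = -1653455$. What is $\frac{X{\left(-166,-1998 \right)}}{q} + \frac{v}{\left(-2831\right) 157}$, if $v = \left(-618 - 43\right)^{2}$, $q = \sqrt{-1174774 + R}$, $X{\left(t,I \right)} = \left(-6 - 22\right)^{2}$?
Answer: $- \frac{436921}{444467} - \frac{784 i \sqrt{2828229}}{2828229} \approx -0.98302 - 0.46619 i$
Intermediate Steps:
$X{\left(t,I \right)} = 784$ ($X{\left(t,I \right)} = \left(-28\right)^{2} = 784$)
$q = i \sqrt{2828229}$ ($q = \sqrt{-1174774 - 1653455} = \sqrt{-2828229} = i \sqrt{2828229} \approx 1681.7 i$)
$v = 436921$ ($v = \left(-661\right)^{2} = 436921$)
$\frac{X{\left(-166,-1998 \right)}}{q} + \frac{v}{\left(-2831\right) 157} = \frac{784}{i \sqrt{2828229}} + \frac{436921}{\left(-2831\right) 157} = 784 \left(- \frac{i \sqrt{2828229}}{2828229}\right) + \frac{436921}{-444467} = - \frac{784 i \sqrt{2828229}}{2828229} + 436921 \left(- \frac{1}{444467}\right) = - \frac{784 i \sqrt{2828229}}{2828229} - \frac{436921}{444467} = - \frac{436921}{444467} - \frac{784 i \sqrt{2828229}}{2828229}$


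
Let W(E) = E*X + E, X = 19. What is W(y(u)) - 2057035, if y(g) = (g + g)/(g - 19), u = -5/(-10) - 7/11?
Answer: -866011615/421 ≈ -2.0570e+6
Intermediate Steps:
u = -3/22 (u = -5*(-1/10) - 7*1/11 = 1/2 - 7/11 = -3/22 ≈ -0.13636)
y(g) = 2*g/(-19 + g) (y(g) = (2*g)/(-19 + g) = 2*g/(-19 + g))
W(E) = 20*E (W(E) = E*19 + E = 19*E + E = 20*E)
W(y(u)) - 2057035 = 20*(2*(-3/22)/(-19 - 3/22)) - 2057035 = 20*(2*(-3/22)/(-421/22)) - 2057035 = 20*(2*(-3/22)*(-22/421)) - 2057035 = 20*(6/421) - 2057035 = 120/421 - 2057035 = -866011615/421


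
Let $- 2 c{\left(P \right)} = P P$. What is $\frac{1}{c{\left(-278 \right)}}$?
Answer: $- \frac{1}{38642} \approx -2.5879 \cdot 10^{-5}$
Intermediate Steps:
$c{\left(P \right)} = - \frac{P^{2}}{2}$ ($c{\left(P \right)} = - \frac{P P}{2} = - \frac{P^{2}}{2}$)
$\frac{1}{c{\left(-278 \right)}} = \frac{1}{\left(- \frac{1}{2}\right) \left(-278\right)^{2}} = \frac{1}{\left(- \frac{1}{2}\right) 77284} = \frac{1}{-38642} = - \frac{1}{38642}$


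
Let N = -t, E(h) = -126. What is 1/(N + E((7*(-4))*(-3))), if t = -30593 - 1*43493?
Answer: 1/73960 ≈ 1.3521e-5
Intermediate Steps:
t = -74086 (t = -30593 - 43493 = -74086)
N = 74086 (N = -1*(-74086) = 74086)
1/(N + E((7*(-4))*(-3))) = 1/(74086 - 126) = 1/73960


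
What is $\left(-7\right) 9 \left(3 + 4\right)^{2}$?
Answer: $-3087$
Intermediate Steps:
$\left(-7\right) 9 \left(3 + 4\right)^{2} = - 63 \cdot 7^{2} = \left(-63\right) 49 = -3087$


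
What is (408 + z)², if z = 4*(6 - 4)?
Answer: 173056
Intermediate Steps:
z = 8 (z = 4*2 = 8)
(408 + z)² = (408 + 8)² = 416² = 173056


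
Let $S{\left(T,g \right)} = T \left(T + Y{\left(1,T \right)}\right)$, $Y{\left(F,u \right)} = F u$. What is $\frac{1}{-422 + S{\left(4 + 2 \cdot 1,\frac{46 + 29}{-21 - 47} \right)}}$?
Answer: $- \frac{1}{350} \approx -0.0028571$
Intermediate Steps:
$S{\left(T,g \right)} = 2 T^{2}$ ($S{\left(T,g \right)} = T \left(T + 1 T\right) = T \left(T + T\right) = T 2 T = 2 T^{2}$)
$\frac{1}{-422 + S{\left(4 + 2 \cdot 1,\frac{46 + 29}{-21 - 47} \right)}} = \frac{1}{-422 + 2 \left(4 + 2 \cdot 1\right)^{2}} = \frac{1}{-422 + 2 \left(4 + 2\right)^{2}} = \frac{1}{-422 + 2 \cdot 6^{2}} = \frac{1}{-422 + 2 \cdot 36} = \frac{1}{-422 + 72} = \frac{1}{-350} = - \frac{1}{350}$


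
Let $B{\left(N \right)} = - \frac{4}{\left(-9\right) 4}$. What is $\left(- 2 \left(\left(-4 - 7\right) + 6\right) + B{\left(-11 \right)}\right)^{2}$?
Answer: $\frac{8281}{81} \approx 102.23$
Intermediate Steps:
$B{\left(N \right)} = \frac{1}{9}$ ($B{\left(N \right)} = - \frac{4}{-36} = \left(-4\right) \left(- \frac{1}{36}\right) = \frac{1}{9}$)
$\left(- 2 \left(\left(-4 - 7\right) + 6\right) + B{\left(-11 \right)}\right)^{2} = \left(- 2 \left(\left(-4 - 7\right) + 6\right) + \frac{1}{9}\right)^{2} = \left(- 2 \left(-11 + 6\right) + \frac{1}{9}\right)^{2} = \left(\left(-2\right) \left(-5\right) + \frac{1}{9}\right)^{2} = \left(10 + \frac{1}{9}\right)^{2} = \left(\frac{91}{9}\right)^{2} = \frac{8281}{81}$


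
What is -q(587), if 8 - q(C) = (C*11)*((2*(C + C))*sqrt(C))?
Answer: -8 + 15161036*sqrt(587) ≈ 3.6732e+8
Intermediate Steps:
q(C) = 8 - 44*C**(5/2) (q(C) = 8 - C*11*(2*(C + C))*sqrt(C) = 8 - 11*C*(2*(2*C))*sqrt(C) = 8 - 11*C*(4*C)*sqrt(C) = 8 - 11*C*4*C**(3/2) = 8 - 44*C**(5/2))
-q(587) = -(8 - 15161036*sqrt(587)) = -8 + 15161036*sqrt(587)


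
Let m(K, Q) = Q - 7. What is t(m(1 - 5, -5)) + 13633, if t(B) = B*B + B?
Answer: 13765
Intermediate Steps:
m(K, Q) = -7 + Q
t(B) = B + B² (t(B) = B² + B = B + B²)
t(m(1 - 5, -5)) + 13633 = (-7 - 5)*(1 + (-7 - 5)) + 13633 = -12*(1 - 12) + 13633 = -12*(-11) + 13633 = 132 + 13633 = 13765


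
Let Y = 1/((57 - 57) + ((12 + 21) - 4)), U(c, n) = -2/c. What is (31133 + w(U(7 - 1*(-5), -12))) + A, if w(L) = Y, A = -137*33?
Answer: 771749/29 ≈ 26612.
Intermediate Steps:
A = -4521
Y = 1/29 (Y = 1/(0 + (33 - 4)) = 1/(0 + 29) = 1/29 ≈ 0.034483)
w(L) = 1/29
(31133 + w(U(7 - 1*(-5), -12))) + A = (31133 + 1/29) - 4521 = 902858/29 - 4521 = 771749/29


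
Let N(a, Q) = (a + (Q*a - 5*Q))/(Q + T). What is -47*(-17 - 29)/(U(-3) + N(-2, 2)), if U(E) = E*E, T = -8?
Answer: 6486/35 ≈ 185.31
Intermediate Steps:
N(a, Q) = (a - 5*Q + Q*a)/(-8 + Q) (N(a, Q) = (a + (Q*a - 5*Q))/(Q - 8) = (a + (-5*Q + Q*a))/(-8 + Q) = (a - 5*Q + Q*a)/(-8 + Q))
U(E) = E**2
-47*(-17 - 29)/(U(-3) + N(-2, 2)) = -47*(-17 - 29)/((-3)**2 + (-2 - 5*2 + 2*(-2))/(-8 + 2)) = -(-2162)/(9 + (-2 - 10 - 4)/(-6)) = -(-2162)/(9 - 1/6*(-16)) = -(-2162)/(9 + 8/3) = -(-2162)/35/3 = -(-2162)*3/35 = -47*(-138/35) = 6486/35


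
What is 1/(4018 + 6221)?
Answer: 1/10239 ≈ 9.7666e-5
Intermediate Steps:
1/(4018 + 6221) = 1/10239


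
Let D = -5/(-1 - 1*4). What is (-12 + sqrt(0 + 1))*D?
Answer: -11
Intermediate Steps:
D = 1 (D = -5/(-1 - 4) = -5/(-5) = -5*(-1/5) = 1)
(-12 + sqrt(0 + 1))*D = (-12 + sqrt(0 + 1))*1 = (-12 + sqrt(1))*1 = (-12 + 1)*1 = -11*1 = -11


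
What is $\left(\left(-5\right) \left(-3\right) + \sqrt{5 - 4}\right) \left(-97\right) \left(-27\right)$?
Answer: $41904$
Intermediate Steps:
$\left(\left(-5\right) \left(-3\right) + \sqrt{5 - 4}\right) \left(-97\right) \left(-27\right) = \left(15 + \sqrt{1}\right) \left(-97\right) \left(-27\right) = \left(15 + 1\right) \left(-97\right) \left(-27\right) = 16 \left(-97\right) \left(-27\right) = \left(-1552\right) \left(-27\right) = 41904$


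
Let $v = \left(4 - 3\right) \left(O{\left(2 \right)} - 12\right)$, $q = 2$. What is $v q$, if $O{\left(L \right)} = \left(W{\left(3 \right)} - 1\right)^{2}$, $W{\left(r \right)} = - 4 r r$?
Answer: $2714$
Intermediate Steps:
$W{\left(r \right)} = - 4 r^{2}$
$O{\left(L \right)} = 1369$ ($O{\left(L \right)} = \left(- 4 \cdot 3^{2} - 1\right)^{2} = \left(\left(-4\right) 9 - 1\right)^{2} = \left(-36 - 1\right)^{2} = \left(-37\right)^{2} = 1369$)
$v = 1357$ ($v = \left(4 - 3\right) \left(1369 - 12\right) = \left(4 - 3\right) 1357 = 1 \cdot 1357 = 1357$)
$v q = 1357 \cdot 2 = 2714$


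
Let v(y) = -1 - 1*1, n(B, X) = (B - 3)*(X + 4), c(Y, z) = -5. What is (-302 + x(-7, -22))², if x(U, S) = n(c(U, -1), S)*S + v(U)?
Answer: 12054784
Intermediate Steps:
n(B, X) = (-3 + B)*(4 + X)
v(y) = -2 (v(y) = -1 - 1 = -2)
x(U, S) = -2 + S*(-32 - 8*S) (x(U, S) = (-12 - 3*S + 4*(-5) - 5*S)*S - 2 = (-12 - 3*S - 20 - 5*S)*S - 2 = (-32 - 8*S)*S - 2 = S*(-32 - 8*S) - 2 = -2 + S*(-32 - 8*S))
(-302 + x(-7, -22))² = (-302 + (-2 - 8*(-22)*(4 - 22)))² = (-302 + (-2 - 8*(-22)*(-18)))² = (-302 + (-2 - 3168))² = (-302 - 3170)² = (-3472)² = 12054784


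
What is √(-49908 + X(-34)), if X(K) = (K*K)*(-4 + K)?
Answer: 2*I*√23459 ≈ 306.33*I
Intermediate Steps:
X(K) = K²*(-4 + K)
√(-49908 + X(-34)) = √(-49908 + (-34)²*(-4 - 34)) = √(-49908 + 1156*(-38)) = √(-49908 - 43928) = √(-93836) = 2*I*√23459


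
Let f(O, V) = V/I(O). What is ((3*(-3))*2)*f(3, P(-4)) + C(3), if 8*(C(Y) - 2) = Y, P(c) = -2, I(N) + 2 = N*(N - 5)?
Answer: -17/8 ≈ -2.1250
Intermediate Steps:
I(N) = -2 + N*(-5 + N) (I(N) = -2 + N*(N - 5) = -2 + N*(-5 + N))
C(Y) = 2 + Y/8
f(O, V) = V/(-2 + O² - 5*O)
((3*(-3))*2)*f(3, P(-4)) + C(3) = ((3*(-3))*2)*(-2/(-2 + 3² - 5*3)) + (2 + (⅛)*3) = (-9*2)*(-2/(-2 + 9 - 15)) + (2 + 3/8) = -(-36)/(-8) + 19/8 = -(-36)*(-1)/8 + 19/8 = -18*¼ + 19/8 = -9/2 + 19/8 = -17/8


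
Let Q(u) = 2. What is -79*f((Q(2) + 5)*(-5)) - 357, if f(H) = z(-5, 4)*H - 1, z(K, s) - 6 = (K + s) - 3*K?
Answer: 55022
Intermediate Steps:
z(K, s) = 6 + s - 2*K (z(K, s) = 6 + ((K + s) - 3*K) = 6 + (s - 2*K) = 6 + s - 2*K)
f(H) = -1 + 20*H (f(H) = (6 + 4 - 2*(-5))*H - 1 = (6 + 4 + 10)*H - 1 = 20*H - 1 = -1 + 20*H)
-79*f((Q(2) + 5)*(-5)) - 357 = -79*(-1 + 20*((2 + 5)*(-5))) - 357 = -79*(-1 + 20*(7*(-5))) - 357 = -79*(-1 + 20*(-35)) - 357 = -79*(-1 - 700) - 357 = -79*(-701) - 357 = 55379 - 357 = 55022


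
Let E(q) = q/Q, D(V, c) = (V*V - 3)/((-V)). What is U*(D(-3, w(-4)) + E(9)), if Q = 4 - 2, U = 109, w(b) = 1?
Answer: 1417/2 ≈ 708.50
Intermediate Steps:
Q = 2
D(V, c) = -(-3 + V²)/V (D(V, c) = (V² - 3)*(-1/V) = (-3 + V²)*(-1/V) = -(-3 + V²)/V)
E(q) = q/2
U*(D(-3, w(-4)) + E(9)) = 109*((-1*(-3) + 3/(-3)) + (½)*9) = 109*((3 + 3*(-⅓)) + 9/2) = 109*((3 - 1) + 9/2) = 109*(2 + 9/2) = 109*(13/2) = 1417/2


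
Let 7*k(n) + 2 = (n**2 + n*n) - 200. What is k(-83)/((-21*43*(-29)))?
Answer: 13576/183309 ≈ 0.074061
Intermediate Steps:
k(n) = -202/7 + 2*n**2/7 (k(n) = -2/7 + ((n**2 + n*n) - 200)/7 = -2/7 + ((n**2 + n**2) - 200)/7 = -2/7 + (2*n**2 - 200)/7 = -2/7 + (-200 + 2*n**2)/7 = -2/7 + (-200/7 + 2*n**2/7) = -202/7 + 2*n**2/7)
k(-83)/((-21*43*(-29))) = (-202/7 + (2/7)*(-83)**2)/((-21*43*(-29))) = (-202/7 + (2/7)*6889)/((-903*(-29))) = (-202/7 + 13778/7)/26187 = (13576/7)*(1/26187) = 13576/183309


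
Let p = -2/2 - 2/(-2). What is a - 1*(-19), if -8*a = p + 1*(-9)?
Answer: 161/8 ≈ 20.125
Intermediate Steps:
p = 0 (p = -2*1/2 - 2*(-1/2) = -1 + 1 = 0)
a = 9/8 (a = -(0 + 1*(-9))/8 = -(0 - 9)/8 = -1/8*(-9) = 9/8 ≈ 1.1250)
a - 1*(-19) = 9/8 - 1*(-19) = 9/8 + 19 = 161/8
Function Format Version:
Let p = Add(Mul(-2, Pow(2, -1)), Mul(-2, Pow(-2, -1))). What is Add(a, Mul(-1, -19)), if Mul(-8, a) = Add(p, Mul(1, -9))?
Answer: Rational(161, 8) ≈ 20.125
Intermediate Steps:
p = 0 (p = Add(Mul(-2, Rational(1, 2)), Mul(-2, Rational(-1, 2))) = Add(-1, 1) = 0)
a = Rational(9, 8) (a = Mul(Rational(-1, 8), Add(0, Mul(1, -9))) = Mul(Rational(-1, 8), Add(0, -9)) = Mul(Rational(-1, 8), -9) = Rational(9, 8) ≈ 1.1250)
Add(a, Mul(-1, -19)) = Add(Rational(9, 8), Mul(-1, -19)) = Add(Rational(9, 8), 19) = Rational(161, 8)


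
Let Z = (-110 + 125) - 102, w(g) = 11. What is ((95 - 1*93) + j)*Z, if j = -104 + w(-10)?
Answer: 7917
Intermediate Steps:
Z = -87 (Z = 15 - 102 = -87)
j = -93 (j = -104 + 11 = -93)
((95 - 1*93) + j)*Z = ((95 - 1*93) - 93)*(-87) = ((95 - 93) - 93)*(-87) = (2 - 93)*(-87) = -91*(-87) = 7917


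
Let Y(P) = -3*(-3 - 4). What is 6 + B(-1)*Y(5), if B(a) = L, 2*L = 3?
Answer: 75/2 ≈ 37.500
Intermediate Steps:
Y(P) = 21 (Y(P) = -3*(-7) = 21)
L = 3/2 (L = (1/2)*3 = 3/2 ≈ 1.5000)
B(a) = 3/2
6 + B(-1)*Y(5) = 6 + (3/2)*21 = 6 + 63/2 = 75/2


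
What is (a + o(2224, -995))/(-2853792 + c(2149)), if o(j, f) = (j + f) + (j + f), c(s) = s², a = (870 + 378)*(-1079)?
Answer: -1344134/1764409 ≈ -0.76180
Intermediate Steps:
a = -1346592 (a = 1248*(-1079) = -1346592)
o(j, f) = 2*f + 2*j (o(j, f) = (f + j) + (f + j) = 2*f + 2*j)
(a + o(2224, -995))/(-2853792 + c(2149)) = (-1346592 + (2*(-995) + 2*2224))/(-2853792 + 2149²) = (-1346592 + (-1990 + 4448))/(-2853792 + 4618201) = (-1346592 + 2458)/1764409 = -1344134*1/1764409 = -1344134/1764409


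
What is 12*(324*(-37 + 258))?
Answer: 859248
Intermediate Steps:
12*(324*(-37 + 258)) = 12*(324*221) = 12*71604 = 859248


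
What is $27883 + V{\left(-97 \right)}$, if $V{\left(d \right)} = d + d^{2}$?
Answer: $37195$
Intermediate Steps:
$27883 + V{\left(-97 \right)} = 27883 - 97 \left(1 - 97\right) = 27883 - -9312 = 27883 + 9312 = 37195$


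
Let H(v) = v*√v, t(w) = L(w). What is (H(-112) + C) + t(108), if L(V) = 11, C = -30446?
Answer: -30435 - 448*I*√7 ≈ -30435.0 - 1185.3*I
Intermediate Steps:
t(w) = 11
H(v) = v^(3/2)
(H(-112) + C) + t(108) = ((-112)^(3/2) - 30446) + 11 = (-448*I*√7 - 30446) + 11 = (-30446 - 448*I*√7) + 11 = -30435 - 448*I*√7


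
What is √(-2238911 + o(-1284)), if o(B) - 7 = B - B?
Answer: 2*I*√559726 ≈ 1496.3*I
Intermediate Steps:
o(B) = 7 (o(B) = 7 + (B - B) = 7 + 0 = 7)
√(-2238911 + o(-1284)) = √(-2238911 + 7) = √(-2238904) = 2*I*√559726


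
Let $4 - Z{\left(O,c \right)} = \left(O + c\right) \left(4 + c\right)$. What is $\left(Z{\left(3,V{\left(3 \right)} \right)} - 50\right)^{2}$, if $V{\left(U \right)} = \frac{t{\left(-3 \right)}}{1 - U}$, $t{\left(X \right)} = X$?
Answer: $\frac{80089}{16} \approx 5005.6$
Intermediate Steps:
$V{\left(U \right)} = - \frac{3}{1 - U}$
$Z{\left(O,c \right)} = 4 - \left(4 + c\right) \left(O + c\right)$ ($Z{\left(O,c \right)} = 4 - \left(O + c\right) \left(4 + c\right) = 4 - \left(4 + c\right) \left(O + c\right)$)
$\left(Z{\left(3,V{\left(3 \right)} \right)} - 50\right)^{2} = \left(\left(4 - \left(\frac{3}{-1 + 3}\right)^{2} - 12 - 4 \frac{3}{-1 + 3} - 3 \frac{3}{-1 + 3}\right) - 50\right)^{2} = \left(\left(4 - \left(\frac{3}{2}\right)^{2} - 12 - 4 \cdot \frac{3}{2} - 3 \cdot \frac{3}{2}\right) - 50\right)^{2} = \left(\left(4 - \left(3 \cdot \frac{1}{2}\right)^{2} - 12 - 4 \cdot 3 \cdot \frac{1}{2} - 3 \cdot 3 \cdot \frac{1}{2}\right) - 50\right)^{2} = \left(\left(4 - \left(\frac{3}{2}\right)^{2} - 12 - 6 - 3 \cdot \frac{3}{2}\right) - 50\right)^{2} = \left(\left(4 - \frac{9}{4} - 12 - 6 - \frac{9}{2}\right) - 50\right)^{2} = \left(- \frac{83}{4} - 50\right)^{2} = \left(- \frac{283}{4}\right)^{2} = \frac{80089}{16}$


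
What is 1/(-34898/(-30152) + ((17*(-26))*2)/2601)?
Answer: 2306628/1885745 ≈ 1.2232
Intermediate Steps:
1/(-34898/(-30152) + ((17*(-26))*2)/2601) = 1/(-34898*(-1/30152) - 442*2*(1/2601)) = 1/(17449/15076 - 884*1/2601) = 1/(17449/15076 - 52/153) = 1/(1885745/2306628) = 2306628/1885745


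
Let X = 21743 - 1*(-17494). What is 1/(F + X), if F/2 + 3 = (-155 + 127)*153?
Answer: 1/30663 ≈ 3.2613e-5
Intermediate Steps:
X = 39237 (X = 21743 + 17494 = 39237)
F = -8574 (F = -6 + 2*((-155 + 127)*153) = -6 + 2*(-28*153) = -6 + 2*(-4284) = -6 - 8568 = -8574)
1/(F + X) = 1/(-8574 + 39237) = 1/30663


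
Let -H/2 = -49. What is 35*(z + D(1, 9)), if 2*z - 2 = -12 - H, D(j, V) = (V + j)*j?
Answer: -1540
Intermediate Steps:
H = 98 (H = -2*(-49) = 98)
D(j, V) = j*(V + j)
z = -54 (z = 1 + (-12 - 1*98)/2 = 1 + (-12 - 98)/2 = 1 + (½)*(-110) = 1 - 55 = -54)
35*(z + D(1, 9)) = 35*(-54 + 1*(9 + 1)) = 35*(-54 + 1*10) = 35*(-54 + 10) = 35*(-44) = -1540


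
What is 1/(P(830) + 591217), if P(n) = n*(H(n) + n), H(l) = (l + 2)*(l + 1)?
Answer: 1/575135477 ≈ 1.7387e-9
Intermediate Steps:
H(l) = (1 + l)*(2 + l) (H(l) = (2 + l)*(1 + l) = (1 + l)*(2 + l))
P(n) = n*(2 + n² + 4*n) (P(n) = n*((2 + n² + 3*n) + n) = n*(2 + n² + 4*n))
1/(P(830) + 591217) = 1/(830*(2 + 830² + 4*830) + 591217) = 1/(830*(2 + 688900 + 3320) + 591217) = 1/(830*692222 + 591217) = 1/(574544260 + 591217) = 1/575135477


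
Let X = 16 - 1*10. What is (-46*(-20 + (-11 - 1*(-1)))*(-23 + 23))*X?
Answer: 0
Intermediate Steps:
X = 6 (X = 16 - 10 = 6)
(-46*(-20 + (-11 - 1*(-1)))*(-23 + 23))*X = -46*(-20 + (-11 - 1*(-1)))*(-23 + 23)*6 = -46*(-20 + (-11 + 1))*0*6 = -46*(-20 - 10)*0*6 = -(-1380)*0*6 = -46*0*6 = 0*6 = 0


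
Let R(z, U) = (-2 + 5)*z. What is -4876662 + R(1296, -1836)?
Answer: -4872774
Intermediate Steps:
R(z, U) = 3*z
-4876662 + R(1296, -1836) = -4876662 + 3*1296 = -4876662 + 3888 = -4872774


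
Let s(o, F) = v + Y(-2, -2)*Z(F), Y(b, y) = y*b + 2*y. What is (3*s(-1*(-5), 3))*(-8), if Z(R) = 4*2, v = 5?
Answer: -120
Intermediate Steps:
Z(R) = 8
Y(b, y) = 2*y + b*y (Y(b, y) = b*y + 2*y = 2*y + b*y)
s(o, F) = 5 (s(o, F) = 5 - 2*(2 - 2)*8 = 5 - 2*0*8 = 5 + 0*8 = 5 + 0 = 5)
(3*s(-1*(-5), 3))*(-8) = (3*5)*(-8) = 15*(-8) = -120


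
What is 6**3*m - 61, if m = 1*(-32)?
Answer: -6973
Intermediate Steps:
m = -32
6**3*m - 61 = 6**3*(-32) - 61 = 216*(-32) - 61 = -6912 - 61 = -6973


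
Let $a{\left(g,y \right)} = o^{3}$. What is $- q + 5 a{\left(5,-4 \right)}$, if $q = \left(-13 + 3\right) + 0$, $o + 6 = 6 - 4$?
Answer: $-310$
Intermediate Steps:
$o = -4$ ($o = -6 + \left(6 - 4\right) = -6 + 2 = -4$)
$q = -10$ ($q = -10 + 0 = -10$)
$a{\left(g,y \right)} = -64$ ($a{\left(g,y \right)} = \left(-4\right)^{3} = -64$)
$- q + 5 a{\left(5,-4 \right)} = \left(-1\right) \left(-10\right) + 5 \left(-64\right) = 10 - 320 = -310$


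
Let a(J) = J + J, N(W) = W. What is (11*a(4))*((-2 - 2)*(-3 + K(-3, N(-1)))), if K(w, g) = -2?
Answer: 1760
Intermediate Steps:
a(J) = 2*J
(11*a(4))*((-2 - 2)*(-3 + K(-3, N(-1)))) = (11*(2*4))*((-2 - 2)*(-3 - 2)) = (11*8)*(-4*(-5)) = 88*20 = 1760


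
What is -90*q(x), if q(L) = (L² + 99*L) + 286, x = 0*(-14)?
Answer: -25740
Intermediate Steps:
x = 0
q(L) = 286 + L² + 99*L
-90*q(x) = -90*(286 + 0² + 99*0) = -90*(286 + 0 + 0) = -90*286 = -25740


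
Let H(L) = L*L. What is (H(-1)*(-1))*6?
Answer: -6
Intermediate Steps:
H(L) = L²
(H(-1)*(-1))*6 = ((-1)²*(-1))*6 = (1*(-1))*6 = -1*6 = -6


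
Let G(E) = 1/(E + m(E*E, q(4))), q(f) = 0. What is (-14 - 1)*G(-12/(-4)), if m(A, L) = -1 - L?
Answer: -15/2 ≈ -7.5000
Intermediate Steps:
G(E) = 1/(-1 + E) (G(E) = 1/(E + (-1 - 1*0)) = 1/(E + (-1 + 0)) = 1/(E - 1) = 1/(-1 + E))
(-14 - 1)*G(-12/(-4)) = (-14 - 1)/(-1 - 12/(-4)) = -15/(-1 - 12*(-¼)) = -15/(-1 + 3) = -15/2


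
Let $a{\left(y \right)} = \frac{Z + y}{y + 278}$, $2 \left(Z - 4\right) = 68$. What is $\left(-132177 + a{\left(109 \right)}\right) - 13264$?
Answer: $- \frac{18761840}{129} \approx -1.4544 \cdot 10^{5}$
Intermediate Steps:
$Z = 38$ ($Z = 4 + \frac{1}{2} \cdot 68 = 4 + 34 = 38$)
$a{\left(y \right)} = \frac{38 + y}{278 + y}$ ($a{\left(y \right)} = \frac{38 + y}{y + 278} = \frac{38 + y}{278 + y}$)
$\left(-132177 + a{\left(109 \right)}\right) - 13264 = \left(-132177 + \frac{38 + 109}{278 + 109}\right) - 13264 = \left(-132177 + \frac{1}{387} \cdot 147\right) - 13264 = \left(-132177 + \frac{49}{129}\right) - 13264 = - \frac{17050784}{129} - 13264 = - \frac{18761840}{129}$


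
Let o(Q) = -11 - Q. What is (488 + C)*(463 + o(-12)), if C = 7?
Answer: 229680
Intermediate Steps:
(488 + C)*(463 + o(-12)) = (488 + 7)*(463 + (-11 - 1*(-12))) = 495*(463 + (-11 + 12)) = 495*(463 + 1) = 495*464 = 229680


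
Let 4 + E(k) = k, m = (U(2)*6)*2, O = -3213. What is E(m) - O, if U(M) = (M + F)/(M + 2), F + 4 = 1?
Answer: 3206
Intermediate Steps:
F = -3 (F = -4 + 1 = -3)
U(M) = (-3 + M)/(2 + M) (U(M) = (M - 3)/(M + 2) = (-3 + M)/(2 + M))
m = -3 (m = (((-3 + 2)/(2 + 2))*6)*2 = ((-1/4)*6)*2 = (((¼)*(-1))*6)*2 = -¼*6*2 = -3/2*2 = -3)
E(k) = -4 + k
E(m) - O = (-4 - 3) - 1*(-3213) = -7 + 3213 = 3206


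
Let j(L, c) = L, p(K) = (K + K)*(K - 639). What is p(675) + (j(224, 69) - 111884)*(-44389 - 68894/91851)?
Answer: 151756469952460/30617 ≈ 4.9566e+9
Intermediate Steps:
p(K) = 2*K*(-639 + K) (p(K) = (2*K)*(-639 + K) = 2*K*(-639 + K))
p(675) + (j(224, 69) - 111884)*(-44389 - 68894/91851) = 2*675*(-639 + 675) + (224 - 111884)*(-44389 - 68894/91851) = 2*675*36 - 111660*(-44389 - 68894*1/91851) = 48600 - 111660*(-44389 - 68894/91851) = 48600 - 111660*(-4077242933/91851) = 48600 + 151754981966260/30617 = 151756469952460/30617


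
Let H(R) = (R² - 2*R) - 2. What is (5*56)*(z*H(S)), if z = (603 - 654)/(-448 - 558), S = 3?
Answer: 7140/503 ≈ 14.195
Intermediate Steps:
z = 51/1006 (z = -51/(-1006) = -51*(-1/1006) = 51/1006 ≈ 0.050696)
H(R) = -2 + R² - 2*R
(5*56)*(z*H(S)) = (5*56)*(51*(-2 + 3² - 2*3)/1006) = 280*(51*(-2 + 9 - 6)/1006) = 280*((51/1006)*1) = 280*(51/1006) = 7140/503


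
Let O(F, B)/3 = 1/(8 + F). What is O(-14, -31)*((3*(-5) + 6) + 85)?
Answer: -38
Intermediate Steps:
O(F, B) = 3/(8 + F)
O(-14, -31)*((3*(-5) + 6) + 85) = (3/(8 - 14))*((3*(-5) + 6) + 85) = (3/(-6))*((-15 + 6) + 85) = (3*(-⅙))*(-9 + 85) = -½*76 = -38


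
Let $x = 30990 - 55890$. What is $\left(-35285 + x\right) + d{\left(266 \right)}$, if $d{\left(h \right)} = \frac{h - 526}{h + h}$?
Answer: $- \frac{8004670}{133} \approx -60186.0$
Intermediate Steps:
$x = -24900$ ($x = 30990 - 55890 = -24900$)
$d{\left(h \right)} = \frac{-526 + h}{2 h}$
$\left(-35285 + x\right) + d{\left(266 \right)} = \left(-35285 - 24900\right) + \frac{-526 + 266}{2 \cdot 266} = -60185 + \frac{1}{2} \cdot \frac{1}{266} \left(-260\right) = -60185 - \frac{65}{133} = - \frac{8004670}{133}$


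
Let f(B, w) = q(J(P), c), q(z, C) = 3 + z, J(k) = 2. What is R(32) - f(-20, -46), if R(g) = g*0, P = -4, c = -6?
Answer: -5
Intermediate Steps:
R(g) = 0
f(B, w) = 5 (f(B, w) = 3 + 2 = 5)
R(32) - f(-20, -46) = 0 - 1*5 = 0 - 5 = -5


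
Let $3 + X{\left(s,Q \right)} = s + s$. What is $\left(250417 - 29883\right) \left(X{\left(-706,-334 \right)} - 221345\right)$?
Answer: $-49126153840$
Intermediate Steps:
$X{\left(s,Q \right)} = -3 + 2 s$ ($X{\left(s,Q \right)} = -3 + \left(s + s\right) = -3 + 2 s$)
$\left(250417 - 29883\right) \left(X{\left(-706,-334 \right)} - 221345\right) = \left(250417 - 29883\right) \left(\left(-3 + 2 \left(-706\right)\right) - 221345\right) = 220534 \left(\left(-3 - 1412\right) - 221345\right) = 220534 \left(-1415 - 221345\right) = 220534 \left(-222760\right) = -49126153840$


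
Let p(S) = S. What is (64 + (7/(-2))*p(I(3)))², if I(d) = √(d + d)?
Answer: 8339/2 - 448*√6 ≈ 3072.1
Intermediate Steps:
I(d) = √2*√d (I(d) = √(2*d) = √2*√d)
(64 + (7/(-2))*p(I(3)))² = (64 + (7/(-2))*(√2*√3))² = (64 + (7*(-½))*√6)² = (64 - 7*√6/2)²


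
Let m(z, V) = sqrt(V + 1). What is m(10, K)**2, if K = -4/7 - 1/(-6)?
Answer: 25/42 ≈ 0.59524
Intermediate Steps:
K = -17/42 (K = -4*1/7 - 1*(-1/6) = -4/7 + 1/6 = -17/42 ≈ -0.40476)
m(z, V) = sqrt(1 + V)
m(10, K)**2 = (sqrt(1 - 17/42))**2 = (sqrt(25/42))**2 = (5*sqrt(42)/42)**2 = 25/42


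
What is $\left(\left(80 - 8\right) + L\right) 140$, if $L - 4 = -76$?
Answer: $0$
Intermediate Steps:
$L = -72$ ($L = 4 - 76 = -72$)
$\left(\left(80 - 8\right) + L\right) 140 = \left(\left(80 - 8\right) - 72\right) 140 = \left(72 - 72\right) 140 = 0 \cdot 140 = 0$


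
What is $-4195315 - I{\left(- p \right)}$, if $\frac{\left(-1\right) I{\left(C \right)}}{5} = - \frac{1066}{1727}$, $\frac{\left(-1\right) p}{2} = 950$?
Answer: $- \frac{7245314335}{1727} \approx -4.1953 \cdot 10^{6}$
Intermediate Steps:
$p = -1900$ ($p = \left(-2\right) 950 = -1900$)
$I{\left(C \right)} = \frac{5330}{1727}$ ($I{\left(C \right)} = - 5 \left(- \frac{1066}{1727}\right) = - 5 \left(\left(-1066\right) \frac{1}{1727}\right) = \left(-5\right) \left(- \frac{1066}{1727}\right) = \frac{5330}{1727}$)
$-4195315 - I{\left(- p \right)} = -4195315 - \frac{5330}{1727} = - \frac{7245314335}{1727}$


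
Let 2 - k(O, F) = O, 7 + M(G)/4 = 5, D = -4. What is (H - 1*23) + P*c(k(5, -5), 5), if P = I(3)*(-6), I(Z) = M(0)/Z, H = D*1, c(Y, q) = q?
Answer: 53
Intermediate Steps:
M(G) = -8 (M(G) = -28 + 4*5 = -28 + 20 = -8)
k(O, F) = 2 - O
H = -4 (H = -4*1 = -4)
I(Z) = -8/Z
P = 16 (P = -8/3*(-6) = 16)
(H - 1*23) + P*c(k(5, -5), 5) = (-4 - 1*23) + 16*5 = (-4 - 23) + 80 = -27 + 80 = 53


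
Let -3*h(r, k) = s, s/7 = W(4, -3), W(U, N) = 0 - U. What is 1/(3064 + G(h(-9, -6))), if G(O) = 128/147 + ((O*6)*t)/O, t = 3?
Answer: 147/453182 ≈ 0.00032437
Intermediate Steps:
W(U, N) = -U
s = -28 (s = 7*(-1*4) = 7*(-4) = -28)
h(r, k) = 28/3 (h(r, k) = -⅓*(-28) = 28/3)
G(O) = 2774/147 (G(O) = 128/147 + ((O*6)*3)/O = 128*(1/147) + ((6*O)*3)/O = 128/147 + (18*O)/O = 128/147 + 18 = 2774/147)
1/(3064 + G(h(-9, -6))) = 1/(3064 + 2774/147) = 1/(453182/147) = 147/453182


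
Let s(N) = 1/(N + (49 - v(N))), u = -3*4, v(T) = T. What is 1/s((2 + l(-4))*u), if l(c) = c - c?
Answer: 49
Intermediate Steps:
l(c) = 0
u = -12
s(N) = 1/49 (s(N) = 1/(N + (49 - N)) = 1/49)
1/s((2 + l(-4))*u) = 1/(1/49) = 49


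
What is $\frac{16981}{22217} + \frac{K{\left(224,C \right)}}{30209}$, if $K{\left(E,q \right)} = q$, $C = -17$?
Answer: $\frac{30153020}{39479609} \approx 0.76376$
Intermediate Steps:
$\frac{16981}{22217} + \frac{K{\left(224,C \right)}}{30209} = \frac{16981}{22217} - \frac{17}{30209} = 16981 \cdot \frac{1}{22217} - \frac{1}{1777} = \frac{16981}{22217} - \frac{1}{1777} = \frac{30153020}{39479609}$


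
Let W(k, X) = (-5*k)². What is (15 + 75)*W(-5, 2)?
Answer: 56250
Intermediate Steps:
W(k, X) = 25*k²
(15 + 75)*W(-5, 2) = (15 + 75)*(25*(-5)²) = 90*(25*25) = 90*625 = 56250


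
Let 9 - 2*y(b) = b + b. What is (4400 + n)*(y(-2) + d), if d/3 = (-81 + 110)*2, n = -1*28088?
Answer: -4275684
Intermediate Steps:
y(b) = 9/2 - b (y(b) = 9/2 - (b + b)/2 = 9/2 - b)
n = -28088
d = 174 (d = 3*((-81 + 110)*2) = 3*(29*2) = 3*58 = 174)
(4400 + n)*(y(-2) + d) = (4400 - 28088)*((9/2 - 1*(-2)) + 174) = -23688*((9/2 + 2) + 174) = -23688*(13/2 + 174) = -23688*361/2 = -4275684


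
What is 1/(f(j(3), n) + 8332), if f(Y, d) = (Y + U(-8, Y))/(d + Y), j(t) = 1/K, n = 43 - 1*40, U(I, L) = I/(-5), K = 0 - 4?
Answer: 55/458287 ≈ 0.00012001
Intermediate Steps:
K = -4
U(I, L) = -I/5 (U(I, L) = I*(-⅕) = -I/5)
n = 3 (n = 43 - 40 = 3)
j(t) = -¼ (j(t) = 1/(-4) = -¼)
f(Y, d) = (8/5 + Y)/(Y + d) (f(Y, d) = (Y - ⅕*(-8))/(d + Y) = (Y + 8/5)/(Y + d) = (8/5 + Y)/(Y + d))
1/(f(j(3), n) + 8332) = 1/((8/5 - ¼)/(-¼ + 3) + 8332) = 1/((27/20)/(11/4) + 8332) = 1/((4/11)*(27/20) + 8332) = 1/(27/55 + 8332) = 1/(458287/55) = 55/458287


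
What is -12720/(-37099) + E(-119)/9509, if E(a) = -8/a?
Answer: 14393879912/41980152529 ≈ 0.34287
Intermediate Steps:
-12720/(-37099) + E(-119)/9509 = -12720/(-37099) - 8/(-119)/9509 = -12720*(-1/37099) - 8*(-1/119)*(1/9509) = 12720/37099 + (8/119)*(1/9509) = 12720/37099 + 8/1131571 = 14393879912/41980152529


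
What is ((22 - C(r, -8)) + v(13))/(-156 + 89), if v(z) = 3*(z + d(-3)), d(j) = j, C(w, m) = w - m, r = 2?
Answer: -42/67 ≈ -0.62687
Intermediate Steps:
v(z) = -9 + 3*z (v(z) = 3*(z - 3) = 3*(-3 + z) = -9 + 3*z)
((22 - C(r, -8)) + v(13))/(-156 + 89) = ((22 - (2 - 1*(-8))) + (-9 + 3*13))/(-156 + 89) = ((22 - (2 + 8)) + (-9 + 39))/(-67) = -((22 - 1*10) + 30)/67 = -((22 - 10) + 30)/67 = -(12 + 30)/67 = -1/67*42 = -42/67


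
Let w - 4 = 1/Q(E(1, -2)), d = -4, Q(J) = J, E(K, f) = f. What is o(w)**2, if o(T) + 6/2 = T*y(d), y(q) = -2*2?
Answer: 289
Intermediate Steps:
y(q) = -4
w = 7/2 (w = 4 + 1/(-2) = 4 - 1/2 = 7/2 ≈ 3.5000)
o(T) = -3 - 4*T (o(T) = -3 + T*(-4) = -3 - 4*T)
o(w)**2 = (-3 - 4*7/2)**2 = (-3 - 14)**2 = (-17)**2 = 289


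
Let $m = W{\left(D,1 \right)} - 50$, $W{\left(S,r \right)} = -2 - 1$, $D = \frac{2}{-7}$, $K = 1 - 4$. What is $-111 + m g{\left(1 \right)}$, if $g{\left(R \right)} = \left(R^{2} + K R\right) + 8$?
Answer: $-429$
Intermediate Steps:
$K = -3$ ($K = 1 - 4 = -3$)
$g{\left(R \right)} = 8 + R^{2} - 3 R$ ($g{\left(R \right)} = \left(R^{2} - 3 R\right) + 8 = 8 + R^{2} - 3 R$)
$D = - \frac{2}{7}$ ($D = 2 \left(- \frac{1}{7}\right) = - \frac{2}{7} \approx -0.28571$)
$W{\left(S,r \right)} = -3$
$m = -53$ ($m = -3 - 50 = -53$)
$-111 + m g{\left(1 \right)} = -111 - 53 \left(8 + 1^{2} - 3\right) = -111 - 53 \left(8 + 1 - 3\right) = -111 - 318 = -429$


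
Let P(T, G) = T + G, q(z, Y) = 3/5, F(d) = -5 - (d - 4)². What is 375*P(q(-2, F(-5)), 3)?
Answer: 1350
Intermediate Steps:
F(d) = -5 - (-4 + d)²
q(z, Y) = ⅗ (q(z, Y) = 3*(⅕) = ⅗)
P(T, G) = G + T
375*P(q(-2, F(-5)), 3) = 375*(3 + ⅗) = 375*(18/5) = 1350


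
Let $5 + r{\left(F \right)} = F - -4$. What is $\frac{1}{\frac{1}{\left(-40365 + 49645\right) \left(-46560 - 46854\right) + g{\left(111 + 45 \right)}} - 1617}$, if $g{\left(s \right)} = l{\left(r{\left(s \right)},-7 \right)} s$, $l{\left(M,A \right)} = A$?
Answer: $- \frac{866883012}{1401749830405} \approx -0.00061843$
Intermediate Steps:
$r{\left(F \right)} = -1 + F$ ($r{\left(F \right)} = -5 + \left(F - -4\right) = -5 + \left(F + 4\right) = -5 + \left(4 + F\right) = -1 + F$)
$g{\left(s \right)} = - 7 s$
$\frac{1}{\frac{1}{\left(-40365 + 49645\right) \left(-46560 - 46854\right) + g{\left(111 + 45 \right)}} - 1617} = \frac{1}{\frac{1}{\left(-40365 + 49645\right) \left(-46560 - 46854\right) - 7 \left(111 + 45\right)} - 1617} = \frac{1}{\frac{1}{9280 \left(-93414\right) - 1092} - 1617} = \frac{1}{\frac{1}{-866881920 - 1092} - 1617} = \frac{1}{\frac{1}{-866883012} - 1617} = \frac{1}{- \frac{1}{866883012} - 1617} = \frac{1}{- \frac{1401749830405}{866883012}} = - \frac{866883012}{1401749830405}$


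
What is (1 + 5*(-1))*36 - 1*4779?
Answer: -4923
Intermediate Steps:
(1 + 5*(-1))*36 - 1*4779 = (1 - 5)*36 - 4779 = -4*36 - 4779 = -144 - 4779 = -4923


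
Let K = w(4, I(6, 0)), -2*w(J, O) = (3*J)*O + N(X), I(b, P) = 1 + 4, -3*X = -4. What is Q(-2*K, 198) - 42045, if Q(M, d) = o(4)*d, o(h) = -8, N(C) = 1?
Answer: -43629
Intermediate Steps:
X = 4/3 (X = -1/3*(-4) = 4/3 ≈ 1.3333)
I(b, P) = 5
w(J, O) = -1/2 - 3*J*O/2 (w(J, O) = -((3*J)*O + 1)/2 = -(3*J*O + 1)/2 = -(1 + 3*J*O)/2 = -1/2 - 3*J*O/2)
K = -61/2 (K = -1/2 - 3/2*4*5 = -1/2 - 30 = -61/2 ≈ -30.500)
Q(M, d) = -8*d
Q(-2*K, 198) - 42045 = -8*198 - 42045 = -1584 - 42045 = -43629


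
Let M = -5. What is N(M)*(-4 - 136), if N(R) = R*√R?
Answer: 700*I*√5 ≈ 1565.2*I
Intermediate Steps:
N(R) = R^(3/2)
N(M)*(-4 - 136) = (-5)^(3/2)*(-4 - 136) = -5*I*√5*(-140) = 700*I*√5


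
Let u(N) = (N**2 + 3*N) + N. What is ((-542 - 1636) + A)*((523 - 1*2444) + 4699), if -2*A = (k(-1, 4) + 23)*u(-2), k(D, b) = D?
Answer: -5928252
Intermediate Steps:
u(N) = N**2 + 4*N
A = 44 (A = -(-1 + 23)*(-2*(4 - 2))/2 = -11*(-2*2) = -11*(-4) = -1/2*(-88) = 44)
((-542 - 1636) + A)*((523 - 1*2444) + 4699) = ((-542 - 1636) + 44)*((523 - 1*2444) + 4699) = (-2178 + 44)*((523 - 2444) + 4699) = -2134*(-1921 + 4699) = -2134*2778 = -5928252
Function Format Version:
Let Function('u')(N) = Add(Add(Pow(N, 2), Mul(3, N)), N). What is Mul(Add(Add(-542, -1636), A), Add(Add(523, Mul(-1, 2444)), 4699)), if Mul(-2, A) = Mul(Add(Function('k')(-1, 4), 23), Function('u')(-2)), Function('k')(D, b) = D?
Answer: -5928252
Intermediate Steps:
Function('u')(N) = Add(Pow(N, 2), Mul(4, N))
A = 44 (A = Mul(Rational(-1, 2), Mul(Add(-1, 23), Mul(-2, Add(4, -2)))) = Mul(Rational(-1, 2), Mul(22, Mul(-2, 2))) = Mul(Rational(-1, 2), Mul(22, -4)) = Mul(Rational(-1, 2), -88) = 44)
Mul(Add(Add(-542, -1636), A), Add(Add(523, Mul(-1, 2444)), 4699)) = Mul(Add(Add(-542, -1636), 44), Add(Add(523, Mul(-1, 2444)), 4699)) = Mul(Add(-2178, 44), Add(Add(523, -2444), 4699)) = Mul(-2134, Add(-1921, 4699)) = Mul(-2134, 2778) = -5928252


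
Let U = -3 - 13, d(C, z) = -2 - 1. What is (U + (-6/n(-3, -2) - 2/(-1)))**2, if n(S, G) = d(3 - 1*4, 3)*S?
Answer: 1936/9 ≈ 215.11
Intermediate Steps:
d(C, z) = -3
U = -16
n(S, G) = -3*S
(U + (-6/n(-3, -2) - 2/(-1)))**2 = (-16 + (-6/((-3*(-3))) - 2/(-1)))**2 = (-16 + (-6/9 - 2*(-1)))**2 = (-16 + (-6*1/9 + 2))**2 = (-16 + (-2/3 + 2))**2 = (-16 + 4/3)**2 = (-44/3)**2 = 1936/9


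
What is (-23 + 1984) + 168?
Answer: 2129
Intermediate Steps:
(-23 + 1984) + 168 = 1961 + 168 = 2129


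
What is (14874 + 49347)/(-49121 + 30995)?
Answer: -21407/6042 ≈ -3.5430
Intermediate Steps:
(14874 + 49347)/(-49121 + 30995) = 64221/(-18126) = 64221*(-1/18126) = -21407/6042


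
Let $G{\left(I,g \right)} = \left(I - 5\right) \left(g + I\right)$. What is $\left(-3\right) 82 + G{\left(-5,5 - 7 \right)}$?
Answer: $-176$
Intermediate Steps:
$G{\left(I,g \right)} = \left(-5 + I\right) \left(I + g\right)$
$\left(-3\right) 82 + G{\left(-5,5 - 7 \right)} = \left(-3\right) 82 - \left(-25 - 25 + 10 \left(5 - 7\right)\right) = -246 + \left(25 + 25 - 5 \left(5 - 7\right) - 5 \left(5 - 7\right)\right) = -246 + \left(25 + 25 - -10 - -10\right) = -246 + \left(25 + 25 + 10 + 10\right) = -246 + 70 = -176$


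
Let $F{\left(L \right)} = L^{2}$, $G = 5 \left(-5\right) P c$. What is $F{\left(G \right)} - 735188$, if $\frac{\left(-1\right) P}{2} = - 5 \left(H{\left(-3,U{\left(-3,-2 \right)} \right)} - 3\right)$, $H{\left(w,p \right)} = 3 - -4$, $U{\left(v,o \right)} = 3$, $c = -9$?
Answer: $80264812$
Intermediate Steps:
$H{\left(w,p \right)} = 7$ ($H{\left(w,p \right)} = 3 + 4 = 7$)
$P = 40$ ($P = - 2 \left(- 5 \left(7 - 3\right)\right) = - 2 \left(\left(-5\right) 4\right) = \left(-2\right) \left(-20\right) = 40$)
$G = 9000$ ($G = 5 \left(-5\right) 40 \left(-9\right) = \left(-25\right) 40 \left(-9\right) = \left(-1000\right) \left(-9\right) = 9000$)
$F{\left(G \right)} - 735188 = 9000^{2} - 735188 = 81000000 - 735188 = 80264812$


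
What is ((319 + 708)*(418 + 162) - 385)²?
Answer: 354352325625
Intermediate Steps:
((319 + 708)*(418 + 162) - 385)² = (1027*580 - 385)² = (595660 - 385)² = 595275² = 354352325625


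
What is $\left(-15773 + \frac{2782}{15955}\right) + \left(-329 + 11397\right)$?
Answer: $- \frac{75065493}{15955} \approx -4704.8$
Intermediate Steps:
$\left(-15773 + \frac{2782}{15955}\right) + \left(-329 + 11397\right) = \left(-15773 + 2782 \cdot \frac{1}{15955}\right) + 11068 = \left(-15773 + \frac{2782}{15955}\right) + 11068 = - \frac{251655433}{15955} + 11068 = - \frac{75065493}{15955}$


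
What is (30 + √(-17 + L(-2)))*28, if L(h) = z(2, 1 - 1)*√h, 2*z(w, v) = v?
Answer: 840 + 28*I*√17 ≈ 840.0 + 115.45*I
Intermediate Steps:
z(w, v) = v/2
L(h) = 0 (L(h) = ((1 - 1)/2)*√h = ((½)*0)*√h = 0*√h = 0)
(30 + √(-17 + L(-2)))*28 = (30 + √(-17 + 0))*28 = (30 + √(-17))*28 = (30 + I*√17)*28 = 840 + 28*I*√17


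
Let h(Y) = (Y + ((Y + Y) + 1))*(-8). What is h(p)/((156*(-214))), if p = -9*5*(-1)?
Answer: 136/4173 ≈ 0.032590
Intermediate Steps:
p = 45 (p = -45*(-1) = 45)
h(Y) = -8 - 24*Y (h(Y) = (Y + (2*Y + 1))*(-8) = (Y + (1 + 2*Y))*(-8) = (1 + 3*Y)*(-8) = -8 - 24*Y)
h(p)/((156*(-214))) = (-8 - 24*45)/((156*(-214))) = (-8 - 1080)/(-33384) = -1088*(-1/33384) = 136/4173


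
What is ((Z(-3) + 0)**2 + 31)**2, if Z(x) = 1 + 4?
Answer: 3136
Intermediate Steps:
Z(x) = 5
((Z(-3) + 0)**2 + 31)**2 = ((5 + 0)**2 + 31)**2 = (5**2 + 31)**2 = (25 + 31)**2 = 56**2 = 3136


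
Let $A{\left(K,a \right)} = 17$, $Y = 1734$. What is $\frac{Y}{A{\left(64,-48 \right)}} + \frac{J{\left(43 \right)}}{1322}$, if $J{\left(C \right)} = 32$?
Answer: $\frac{67438}{661} \approx 102.02$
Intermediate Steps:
$\frac{Y}{A{\left(64,-48 \right)}} + \frac{J{\left(43 \right)}}{1322} = \frac{1734}{17} + \frac{32}{1322} = 1734 \cdot \frac{1}{17} + 32 \cdot \frac{1}{1322} = 102 + \frac{16}{661} = \frac{67438}{661}$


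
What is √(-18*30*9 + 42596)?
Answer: 2*√9434 ≈ 194.26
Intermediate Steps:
√(-18*30*9 + 42596) = √(-540*9 + 42596) = √(-4860 + 42596) = √37736 = 2*√9434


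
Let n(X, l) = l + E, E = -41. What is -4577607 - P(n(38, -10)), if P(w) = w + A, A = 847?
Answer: -4578403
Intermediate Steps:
n(X, l) = -41 + l (n(X, l) = l - 41 = -41 + l)
P(w) = 847 + w (P(w) = w + 847 = 847 + w)
-4577607 - P(n(38, -10)) = -4577607 - (847 + (-41 - 10)) = -4577607 - (847 - 51) = -4577607 - 1*796 = -4577607 - 796 = -4578403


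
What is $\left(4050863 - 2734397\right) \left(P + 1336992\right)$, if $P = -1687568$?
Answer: $-461521384416$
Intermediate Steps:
$\left(4050863 - 2734397\right) \left(P + 1336992\right) = \left(4050863 - 2734397\right) \left(-1687568 + 1336992\right) = 1316466 \left(-350576\right) = -461521384416$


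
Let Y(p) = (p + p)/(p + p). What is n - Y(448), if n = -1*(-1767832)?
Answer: 1767831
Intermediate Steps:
Y(p) = 1 (Y(p) = (2*p)/((2*p)) = (2*p)*(1/(2*p)) = 1)
n = 1767832
n - Y(448) = 1767832 - 1*1 = 1767832 - 1 = 1767831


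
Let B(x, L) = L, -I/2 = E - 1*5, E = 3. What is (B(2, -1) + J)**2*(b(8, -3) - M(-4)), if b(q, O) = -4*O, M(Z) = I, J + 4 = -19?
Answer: 4608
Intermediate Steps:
J = -23 (J = -4 - 19 = -23)
I = 4 (I = -2*(3 - 1*5) = -2*(3 - 5) = -2*(-2) = 4)
M(Z) = 4
(B(2, -1) + J)**2*(b(8, -3) - M(-4)) = (-1 - 23)**2*(-4*(-3) - 1*4) = (-24)**2*(12 - 4) = 576*8 = 4608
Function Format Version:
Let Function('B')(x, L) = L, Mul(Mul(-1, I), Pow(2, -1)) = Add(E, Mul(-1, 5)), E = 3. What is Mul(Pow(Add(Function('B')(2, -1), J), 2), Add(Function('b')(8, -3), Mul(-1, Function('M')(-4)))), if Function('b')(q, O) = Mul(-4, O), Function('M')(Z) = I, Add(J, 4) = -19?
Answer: 4608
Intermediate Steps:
J = -23 (J = Add(-4, -19) = -23)
I = 4 (I = Mul(-2, Add(3, Mul(-1, 5))) = Mul(-2, Add(3, -5)) = Mul(-2, -2) = 4)
Function('M')(Z) = 4
Mul(Pow(Add(Function('B')(2, -1), J), 2), Add(Function('b')(8, -3), Mul(-1, Function('M')(-4)))) = Mul(Pow(Add(-1, -23), 2), Add(Mul(-4, -3), Mul(-1, 4))) = Mul(Pow(-24, 2), Add(12, -4)) = Mul(576, 8) = 4608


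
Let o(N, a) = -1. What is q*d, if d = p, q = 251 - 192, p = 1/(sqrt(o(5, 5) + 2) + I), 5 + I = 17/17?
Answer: -59/3 ≈ -19.667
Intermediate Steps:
I = -4 (I = -5 + 17/17 = -5 + 17*(1/17) = -5 + 1 = -4)
p = -1/3 (p = 1/(sqrt(-1 + 2) - 4) = 1/(sqrt(1) - 4) = 1/(1 - 4) = 1/(-3) = -1/3 ≈ -0.33333)
q = 59
d = -1/3 ≈ -0.33333
q*d = 59*(-1/3) = -59/3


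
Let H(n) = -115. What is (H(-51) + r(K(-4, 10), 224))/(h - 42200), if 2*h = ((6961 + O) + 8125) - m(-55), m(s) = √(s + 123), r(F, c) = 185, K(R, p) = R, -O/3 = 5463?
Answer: -11998420/7345004141 + 280*√17/7345004141 ≈ -0.0016334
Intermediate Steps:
O = -16389 (O = -3*5463 = -16389)
m(s) = √(123 + s)
h = -1303/2 - √17 (h = (((6961 - 16389) + 8125) - √(123 - 55))/2 = ((-9428 + 8125) - √68)/2 = (-1303 - 2*√17)/2 = -1303/2 - √17 ≈ -655.62)
(H(-51) + r(K(-4, 10), 224))/(h - 42200) = (-115 + 185)/((-1303/2 - √17) - 42200) = 70/(-85703/2 - √17)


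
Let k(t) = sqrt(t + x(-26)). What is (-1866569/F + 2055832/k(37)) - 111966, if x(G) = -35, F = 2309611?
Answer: -258599771795/2309611 + 1027916*sqrt(2) ≈ 1.3417e+6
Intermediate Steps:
k(t) = sqrt(-35 + t) (k(t) = sqrt(t - 35) = sqrt(-35 + t))
(-1866569/F + 2055832/k(37)) - 111966 = (-1866569/2309611 + 2055832/(sqrt(-35 + 37))) - 111966 = (-1866569*1/2309611 + 2055832/(sqrt(2))) - 111966 = (-1866569/2309611 + 2055832*(sqrt(2)/2)) - 111966 = (-1866569/2309611 + 1027916*sqrt(2)) - 111966 = -258599771795/2309611 + 1027916*sqrt(2)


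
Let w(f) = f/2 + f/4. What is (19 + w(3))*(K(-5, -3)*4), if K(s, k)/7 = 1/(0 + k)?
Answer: -595/3 ≈ -198.33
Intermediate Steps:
w(f) = 3*f/4 (w(f) = f*(1/2) + f*(1/4) = f/2 + f/4 = 3*f/4)
K(s, k) = 7/k (K(s, k) = 7/(0 + k) = 7/k)
(19 + w(3))*(K(-5, -3)*4) = (19 + (3/4)*3)*((7/(-3))*4) = (19 + 9/4)*((7*(-1/3))*4) = 85*(-7/3*4)/4 = (85/4)*(-28/3) = -595/3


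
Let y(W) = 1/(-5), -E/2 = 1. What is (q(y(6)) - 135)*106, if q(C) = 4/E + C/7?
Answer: -508376/35 ≈ -14525.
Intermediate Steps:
E = -2 (E = -2*1 = -2)
y(W) = -⅕
q(C) = -2 + C/7 (q(C) = 4/(-2) + C/7 = 4*(-½) + C*(⅐) = -2 + C/7)
(q(y(6)) - 135)*106 = ((-2 + (⅐)*(-⅕)) - 135)*106 = ((-2 - 1/35) - 135)*106 = (-71/35 - 135)*106 = -4796/35*106 = -508376/35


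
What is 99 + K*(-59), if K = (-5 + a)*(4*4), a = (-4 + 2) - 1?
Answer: 7651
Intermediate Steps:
a = -3 (a = -2 - 1 = -3)
K = -128 (K = (-5 - 3)*(4*4) = -8*16 = -128)
99 + K*(-59) = 99 - 128*(-59) = 99 + 7552 = 7651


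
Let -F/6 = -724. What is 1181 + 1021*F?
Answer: 4436405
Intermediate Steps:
F = 4344 (F = -6*(-724) = 4344)
1181 + 1021*F = 1181 + 1021*4344 = 1181 + 4435224 = 4436405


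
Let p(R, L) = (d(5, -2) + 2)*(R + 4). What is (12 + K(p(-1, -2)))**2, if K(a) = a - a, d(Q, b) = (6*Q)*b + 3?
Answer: 144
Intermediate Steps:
d(Q, b) = 3 + 6*Q*b (d(Q, b) = 6*Q*b + 3 = 3 + 6*Q*b)
p(R, L) = -220 - 55*R (p(R, L) = ((3 + 6*5*(-2)) + 2)*(R + 4) = ((3 - 60) + 2)*(4 + R) = (-57 + 2)*(4 + R) = -55*(4 + R) = -220 - 55*R)
K(a) = 0
(12 + K(p(-1, -2)))**2 = (12 + 0)**2 = 12**2 = 144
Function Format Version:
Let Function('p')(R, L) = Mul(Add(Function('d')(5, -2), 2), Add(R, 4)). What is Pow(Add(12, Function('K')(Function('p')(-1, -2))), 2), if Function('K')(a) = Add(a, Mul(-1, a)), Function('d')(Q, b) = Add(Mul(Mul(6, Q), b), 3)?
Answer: 144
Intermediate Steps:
Function('d')(Q, b) = Add(3, Mul(6, Q, b)) (Function('d')(Q, b) = Add(Mul(6, Q, b), 3) = Add(3, Mul(6, Q, b)))
Function('p')(R, L) = Add(-220, Mul(-55, R)) (Function('p')(R, L) = Mul(Add(Add(3, Mul(6, 5, -2)), 2), Add(R, 4)) = Mul(Add(Add(3, -60), 2), Add(4, R)) = Mul(Add(-57, 2), Add(4, R)) = Mul(-55, Add(4, R)) = Add(-220, Mul(-55, R)))
Function('K')(a) = 0
Pow(Add(12, Function('K')(Function('p')(-1, -2))), 2) = Pow(Add(12, 0), 2) = Pow(12, 2) = 144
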